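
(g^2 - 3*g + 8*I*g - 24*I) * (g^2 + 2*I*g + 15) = g^4 - 3*g^3 + 10*I*g^3 - g^2 - 30*I*g^2 + 3*g + 120*I*g - 360*I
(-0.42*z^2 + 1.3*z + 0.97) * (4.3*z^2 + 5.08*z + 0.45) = -1.806*z^4 + 3.4564*z^3 + 10.586*z^2 + 5.5126*z + 0.4365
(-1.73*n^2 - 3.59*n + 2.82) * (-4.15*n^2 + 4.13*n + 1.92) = 7.1795*n^4 + 7.7536*n^3 - 29.8513*n^2 + 4.7538*n + 5.4144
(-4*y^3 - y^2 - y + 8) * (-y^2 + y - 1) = 4*y^5 - 3*y^4 + 4*y^3 - 8*y^2 + 9*y - 8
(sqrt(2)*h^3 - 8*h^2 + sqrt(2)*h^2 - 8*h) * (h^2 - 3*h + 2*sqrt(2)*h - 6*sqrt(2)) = sqrt(2)*h^5 - 4*h^4 - 2*sqrt(2)*h^4 - 19*sqrt(2)*h^3 + 8*h^3 + 12*h^2 + 32*sqrt(2)*h^2 + 48*sqrt(2)*h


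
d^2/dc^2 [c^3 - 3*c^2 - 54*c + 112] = 6*c - 6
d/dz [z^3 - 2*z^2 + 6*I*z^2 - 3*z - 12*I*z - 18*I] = 3*z^2 + z*(-4 + 12*I) - 3 - 12*I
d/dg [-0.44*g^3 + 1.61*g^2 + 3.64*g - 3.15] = -1.32*g^2 + 3.22*g + 3.64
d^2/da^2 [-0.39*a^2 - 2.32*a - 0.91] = -0.780000000000000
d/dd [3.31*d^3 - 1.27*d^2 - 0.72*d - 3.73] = 9.93*d^2 - 2.54*d - 0.72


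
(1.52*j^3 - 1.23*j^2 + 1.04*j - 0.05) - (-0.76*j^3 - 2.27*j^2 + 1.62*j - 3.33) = 2.28*j^3 + 1.04*j^2 - 0.58*j + 3.28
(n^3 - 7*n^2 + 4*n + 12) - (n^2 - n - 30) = n^3 - 8*n^2 + 5*n + 42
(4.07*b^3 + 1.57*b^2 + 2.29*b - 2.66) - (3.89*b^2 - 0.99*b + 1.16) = 4.07*b^3 - 2.32*b^2 + 3.28*b - 3.82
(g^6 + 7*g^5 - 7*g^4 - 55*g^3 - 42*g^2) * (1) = g^6 + 7*g^5 - 7*g^4 - 55*g^3 - 42*g^2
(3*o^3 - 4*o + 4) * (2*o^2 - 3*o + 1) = 6*o^5 - 9*o^4 - 5*o^3 + 20*o^2 - 16*o + 4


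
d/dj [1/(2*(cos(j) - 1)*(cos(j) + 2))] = (sin(j) + sin(2*j))/(2*(cos(j) - 1)^2*(cos(j) + 2)^2)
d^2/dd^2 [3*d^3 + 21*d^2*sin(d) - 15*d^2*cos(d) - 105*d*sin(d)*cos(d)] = -21*d^2*sin(d) + 15*d^2*cos(d) + 60*d*sin(d) + 210*d*sin(2*d) + 84*d*cos(d) + 18*d + 42*sin(d) - 30*cos(d) - 210*cos(2*d)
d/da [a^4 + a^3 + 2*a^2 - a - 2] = 4*a^3 + 3*a^2 + 4*a - 1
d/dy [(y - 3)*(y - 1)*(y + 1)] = 3*y^2 - 6*y - 1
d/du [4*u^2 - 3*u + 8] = 8*u - 3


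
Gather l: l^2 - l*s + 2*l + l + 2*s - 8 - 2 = l^2 + l*(3 - s) + 2*s - 10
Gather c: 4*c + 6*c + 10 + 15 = 10*c + 25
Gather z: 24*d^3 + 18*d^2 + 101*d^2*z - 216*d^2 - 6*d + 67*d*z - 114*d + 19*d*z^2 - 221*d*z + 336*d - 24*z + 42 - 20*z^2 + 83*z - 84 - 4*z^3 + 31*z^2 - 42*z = 24*d^3 - 198*d^2 + 216*d - 4*z^3 + z^2*(19*d + 11) + z*(101*d^2 - 154*d + 17) - 42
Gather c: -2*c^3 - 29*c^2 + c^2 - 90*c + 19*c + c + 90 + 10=-2*c^3 - 28*c^2 - 70*c + 100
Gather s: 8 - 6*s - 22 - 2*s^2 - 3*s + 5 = -2*s^2 - 9*s - 9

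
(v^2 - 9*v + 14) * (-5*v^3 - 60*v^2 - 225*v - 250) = -5*v^5 - 15*v^4 + 245*v^3 + 935*v^2 - 900*v - 3500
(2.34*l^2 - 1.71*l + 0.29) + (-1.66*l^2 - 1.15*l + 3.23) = 0.68*l^2 - 2.86*l + 3.52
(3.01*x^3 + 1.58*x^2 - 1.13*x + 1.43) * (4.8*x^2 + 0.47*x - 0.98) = 14.448*x^5 + 8.9987*x^4 - 7.6312*x^3 + 4.7845*x^2 + 1.7795*x - 1.4014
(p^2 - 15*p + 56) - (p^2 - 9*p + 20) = 36 - 6*p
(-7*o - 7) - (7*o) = -14*o - 7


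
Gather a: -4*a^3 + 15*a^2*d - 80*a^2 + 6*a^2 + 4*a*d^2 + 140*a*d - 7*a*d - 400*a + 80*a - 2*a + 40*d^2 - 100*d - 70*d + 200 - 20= -4*a^3 + a^2*(15*d - 74) + a*(4*d^2 + 133*d - 322) + 40*d^2 - 170*d + 180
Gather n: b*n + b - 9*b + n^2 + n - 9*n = -8*b + n^2 + n*(b - 8)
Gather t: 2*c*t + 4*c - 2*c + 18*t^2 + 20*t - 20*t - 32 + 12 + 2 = 2*c*t + 2*c + 18*t^2 - 18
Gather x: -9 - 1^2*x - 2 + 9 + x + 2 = 0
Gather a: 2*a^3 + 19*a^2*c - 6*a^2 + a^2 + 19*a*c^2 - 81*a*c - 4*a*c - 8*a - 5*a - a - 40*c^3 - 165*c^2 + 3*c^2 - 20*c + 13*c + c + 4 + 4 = 2*a^3 + a^2*(19*c - 5) + a*(19*c^2 - 85*c - 14) - 40*c^3 - 162*c^2 - 6*c + 8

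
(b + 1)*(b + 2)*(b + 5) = b^3 + 8*b^2 + 17*b + 10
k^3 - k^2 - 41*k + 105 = (k - 5)*(k - 3)*(k + 7)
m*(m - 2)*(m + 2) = m^3 - 4*m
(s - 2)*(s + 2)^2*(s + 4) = s^4 + 6*s^3 + 4*s^2 - 24*s - 32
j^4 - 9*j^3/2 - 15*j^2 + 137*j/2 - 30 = (j - 5)*(j - 3)*(j - 1/2)*(j + 4)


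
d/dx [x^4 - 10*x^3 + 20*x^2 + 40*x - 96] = 4*x^3 - 30*x^2 + 40*x + 40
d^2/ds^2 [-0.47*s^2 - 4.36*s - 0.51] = -0.940000000000000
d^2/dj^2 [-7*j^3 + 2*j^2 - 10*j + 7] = 4 - 42*j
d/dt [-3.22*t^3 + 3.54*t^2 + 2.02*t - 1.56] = -9.66*t^2 + 7.08*t + 2.02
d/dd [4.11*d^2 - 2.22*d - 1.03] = 8.22*d - 2.22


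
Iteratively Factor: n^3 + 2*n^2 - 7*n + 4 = (n + 4)*(n^2 - 2*n + 1) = (n - 1)*(n + 4)*(n - 1)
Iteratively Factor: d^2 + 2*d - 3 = (d - 1)*(d + 3)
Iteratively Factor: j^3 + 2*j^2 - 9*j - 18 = (j - 3)*(j^2 + 5*j + 6) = (j - 3)*(j + 2)*(j + 3)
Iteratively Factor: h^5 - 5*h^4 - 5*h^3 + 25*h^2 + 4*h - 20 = (h - 2)*(h^4 - 3*h^3 - 11*h^2 + 3*h + 10) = (h - 2)*(h - 1)*(h^3 - 2*h^2 - 13*h - 10) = (h - 5)*(h - 2)*(h - 1)*(h^2 + 3*h + 2) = (h - 5)*(h - 2)*(h - 1)*(h + 1)*(h + 2)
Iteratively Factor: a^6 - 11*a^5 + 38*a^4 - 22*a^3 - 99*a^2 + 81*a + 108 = (a + 1)*(a^5 - 12*a^4 + 50*a^3 - 72*a^2 - 27*a + 108) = (a - 4)*(a + 1)*(a^4 - 8*a^3 + 18*a^2 - 27) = (a - 4)*(a - 3)*(a + 1)*(a^3 - 5*a^2 + 3*a + 9) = (a - 4)*(a - 3)^2*(a + 1)*(a^2 - 2*a - 3) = (a - 4)*(a - 3)^3*(a + 1)*(a + 1)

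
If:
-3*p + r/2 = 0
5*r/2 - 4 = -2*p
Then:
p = 4/17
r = 24/17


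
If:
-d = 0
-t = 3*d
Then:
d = 0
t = 0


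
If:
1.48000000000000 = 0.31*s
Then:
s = 4.77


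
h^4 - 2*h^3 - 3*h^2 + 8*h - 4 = (h - 2)*(h - 1)^2*(h + 2)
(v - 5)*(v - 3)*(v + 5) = v^3 - 3*v^2 - 25*v + 75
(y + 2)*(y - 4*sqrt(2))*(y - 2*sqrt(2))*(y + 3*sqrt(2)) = y^4 - 3*sqrt(2)*y^3 + 2*y^3 - 20*y^2 - 6*sqrt(2)*y^2 - 40*y + 48*sqrt(2)*y + 96*sqrt(2)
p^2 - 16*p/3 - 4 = (p - 6)*(p + 2/3)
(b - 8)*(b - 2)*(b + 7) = b^3 - 3*b^2 - 54*b + 112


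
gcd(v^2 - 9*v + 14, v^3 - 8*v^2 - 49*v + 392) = v - 7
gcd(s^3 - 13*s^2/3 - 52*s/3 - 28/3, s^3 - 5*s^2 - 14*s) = s^2 - 5*s - 14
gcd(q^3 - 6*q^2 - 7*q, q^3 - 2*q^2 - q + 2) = q + 1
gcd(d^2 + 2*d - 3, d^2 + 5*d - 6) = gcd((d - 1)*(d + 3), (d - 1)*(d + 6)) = d - 1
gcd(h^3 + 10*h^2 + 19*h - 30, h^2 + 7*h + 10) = h + 5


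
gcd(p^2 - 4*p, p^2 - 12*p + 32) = p - 4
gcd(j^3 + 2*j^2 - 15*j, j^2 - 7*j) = j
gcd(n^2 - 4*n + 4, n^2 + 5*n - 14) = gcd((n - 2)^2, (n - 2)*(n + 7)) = n - 2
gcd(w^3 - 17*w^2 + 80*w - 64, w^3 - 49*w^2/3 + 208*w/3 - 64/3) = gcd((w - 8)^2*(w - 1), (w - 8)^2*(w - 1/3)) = w^2 - 16*w + 64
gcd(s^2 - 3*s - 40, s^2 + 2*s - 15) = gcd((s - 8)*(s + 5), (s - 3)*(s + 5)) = s + 5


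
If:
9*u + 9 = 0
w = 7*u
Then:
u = -1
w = -7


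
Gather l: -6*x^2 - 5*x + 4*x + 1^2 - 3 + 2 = -6*x^2 - x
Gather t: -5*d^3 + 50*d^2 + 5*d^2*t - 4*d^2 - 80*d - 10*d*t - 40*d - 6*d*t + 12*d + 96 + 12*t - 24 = -5*d^3 + 46*d^2 - 108*d + t*(5*d^2 - 16*d + 12) + 72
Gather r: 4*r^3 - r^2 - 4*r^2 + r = 4*r^3 - 5*r^2 + r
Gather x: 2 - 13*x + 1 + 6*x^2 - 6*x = 6*x^2 - 19*x + 3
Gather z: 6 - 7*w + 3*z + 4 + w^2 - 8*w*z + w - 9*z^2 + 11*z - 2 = w^2 - 6*w - 9*z^2 + z*(14 - 8*w) + 8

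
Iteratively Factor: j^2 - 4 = (j - 2)*(j + 2)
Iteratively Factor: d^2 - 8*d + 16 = (d - 4)*(d - 4)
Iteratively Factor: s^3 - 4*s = (s)*(s^2 - 4) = s*(s - 2)*(s + 2)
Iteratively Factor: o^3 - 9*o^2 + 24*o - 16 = (o - 4)*(o^2 - 5*o + 4) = (o - 4)*(o - 1)*(o - 4)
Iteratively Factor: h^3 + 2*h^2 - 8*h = (h - 2)*(h^2 + 4*h) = h*(h - 2)*(h + 4)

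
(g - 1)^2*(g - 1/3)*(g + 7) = g^4 + 14*g^3/3 - 44*g^2/3 + 34*g/3 - 7/3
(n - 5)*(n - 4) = n^2 - 9*n + 20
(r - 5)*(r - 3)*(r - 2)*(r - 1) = r^4 - 11*r^3 + 41*r^2 - 61*r + 30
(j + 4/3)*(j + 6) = j^2 + 22*j/3 + 8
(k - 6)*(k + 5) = k^2 - k - 30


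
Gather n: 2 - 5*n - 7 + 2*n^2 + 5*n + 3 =2*n^2 - 2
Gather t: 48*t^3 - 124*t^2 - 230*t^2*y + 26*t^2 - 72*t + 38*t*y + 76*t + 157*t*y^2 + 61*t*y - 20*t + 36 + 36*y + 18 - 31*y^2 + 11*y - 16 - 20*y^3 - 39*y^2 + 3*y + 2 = 48*t^3 + t^2*(-230*y - 98) + t*(157*y^2 + 99*y - 16) - 20*y^3 - 70*y^2 + 50*y + 40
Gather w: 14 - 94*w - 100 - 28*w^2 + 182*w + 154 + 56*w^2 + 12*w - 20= 28*w^2 + 100*w + 48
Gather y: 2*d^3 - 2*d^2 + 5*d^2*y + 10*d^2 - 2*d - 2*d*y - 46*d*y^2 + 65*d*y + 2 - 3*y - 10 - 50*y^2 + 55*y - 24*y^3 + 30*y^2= 2*d^3 + 8*d^2 - 2*d - 24*y^3 + y^2*(-46*d - 20) + y*(5*d^2 + 63*d + 52) - 8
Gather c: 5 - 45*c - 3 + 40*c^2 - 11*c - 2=40*c^2 - 56*c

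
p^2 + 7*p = p*(p + 7)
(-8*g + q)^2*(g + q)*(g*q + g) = 64*g^4*q + 64*g^4 + 48*g^3*q^2 + 48*g^3*q - 15*g^2*q^3 - 15*g^2*q^2 + g*q^4 + g*q^3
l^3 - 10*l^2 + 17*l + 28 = (l - 7)*(l - 4)*(l + 1)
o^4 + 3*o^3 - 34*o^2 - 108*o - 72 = (o - 6)*(o + 1)*(o + 2)*(o + 6)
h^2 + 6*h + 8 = (h + 2)*(h + 4)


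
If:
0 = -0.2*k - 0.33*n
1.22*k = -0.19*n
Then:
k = 0.00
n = 0.00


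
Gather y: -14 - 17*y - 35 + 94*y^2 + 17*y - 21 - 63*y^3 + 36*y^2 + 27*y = -63*y^3 + 130*y^2 + 27*y - 70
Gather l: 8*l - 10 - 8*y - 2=8*l - 8*y - 12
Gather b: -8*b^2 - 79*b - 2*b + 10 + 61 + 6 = -8*b^2 - 81*b + 77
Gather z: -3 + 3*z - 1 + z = 4*z - 4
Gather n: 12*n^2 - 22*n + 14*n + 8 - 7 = 12*n^2 - 8*n + 1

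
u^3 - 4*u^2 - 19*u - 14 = (u - 7)*(u + 1)*(u + 2)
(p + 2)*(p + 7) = p^2 + 9*p + 14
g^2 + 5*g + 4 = (g + 1)*(g + 4)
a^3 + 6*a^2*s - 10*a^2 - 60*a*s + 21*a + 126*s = (a - 7)*(a - 3)*(a + 6*s)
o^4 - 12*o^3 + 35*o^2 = o^2*(o - 7)*(o - 5)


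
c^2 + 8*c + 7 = (c + 1)*(c + 7)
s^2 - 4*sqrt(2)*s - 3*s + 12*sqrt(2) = (s - 3)*(s - 4*sqrt(2))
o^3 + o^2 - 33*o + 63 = (o - 3)^2*(o + 7)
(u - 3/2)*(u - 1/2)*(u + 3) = u^3 + u^2 - 21*u/4 + 9/4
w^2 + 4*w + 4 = (w + 2)^2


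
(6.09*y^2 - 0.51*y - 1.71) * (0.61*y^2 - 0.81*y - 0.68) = 3.7149*y^4 - 5.244*y^3 - 4.7712*y^2 + 1.7319*y + 1.1628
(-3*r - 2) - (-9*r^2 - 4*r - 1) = 9*r^2 + r - 1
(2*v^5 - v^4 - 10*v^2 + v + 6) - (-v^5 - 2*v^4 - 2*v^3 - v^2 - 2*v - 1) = 3*v^5 + v^4 + 2*v^3 - 9*v^2 + 3*v + 7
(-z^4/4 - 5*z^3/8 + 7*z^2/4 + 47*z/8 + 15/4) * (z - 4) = -z^5/4 + 3*z^4/8 + 17*z^3/4 - 9*z^2/8 - 79*z/4 - 15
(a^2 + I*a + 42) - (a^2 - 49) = I*a + 91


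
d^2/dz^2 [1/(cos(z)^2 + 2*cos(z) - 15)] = (-8*sin(z)^4 + 132*sin(z)^2 - 45*cos(z) - 3*cos(3*z) - 48)/(2*(cos(z) - 3)^3*(cos(z) + 5)^3)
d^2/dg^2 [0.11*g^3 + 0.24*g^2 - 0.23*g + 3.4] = 0.66*g + 0.48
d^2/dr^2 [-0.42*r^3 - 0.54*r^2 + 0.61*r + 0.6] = -2.52*r - 1.08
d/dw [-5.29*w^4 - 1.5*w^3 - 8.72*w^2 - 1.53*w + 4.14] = -21.16*w^3 - 4.5*w^2 - 17.44*w - 1.53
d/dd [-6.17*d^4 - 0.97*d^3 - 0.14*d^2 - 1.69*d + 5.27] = -24.68*d^3 - 2.91*d^2 - 0.28*d - 1.69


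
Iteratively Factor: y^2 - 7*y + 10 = (y - 5)*(y - 2)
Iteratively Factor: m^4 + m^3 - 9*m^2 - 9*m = (m + 1)*(m^3 - 9*m) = (m + 1)*(m + 3)*(m^2 - 3*m) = (m - 3)*(m + 1)*(m + 3)*(m)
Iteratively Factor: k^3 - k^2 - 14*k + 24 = (k - 3)*(k^2 + 2*k - 8) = (k - 3)*(k + 4)*(k - 2)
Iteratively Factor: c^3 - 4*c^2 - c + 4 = (c - 4)*(c^2 - 1) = (c - 4)*(c - 1)*(c + 1)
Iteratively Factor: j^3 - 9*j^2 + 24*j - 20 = (j - 2)*(j^2 - 7*j + 10) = (j - 5)*(j - 2)*(j - 2)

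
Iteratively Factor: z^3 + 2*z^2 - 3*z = (z)*(z^2 + 2*z - 3) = z*(z + 3)*(z - 1)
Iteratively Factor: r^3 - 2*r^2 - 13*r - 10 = (r + 2)*(r^2 - 4*r - 5) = (r + 1)*(r + 2)*(r - 5)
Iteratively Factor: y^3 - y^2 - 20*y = (y + 4)*(y^2 - 5*y) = y*(y + 4)*(y - 5)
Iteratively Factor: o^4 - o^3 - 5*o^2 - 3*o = (o + 1)*(o^3 - 2*o^2 - 3*o) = o*(o + 1)*(o^2 - 2*o - 3) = o*(o - 3)*(o + 1)*(o + 1)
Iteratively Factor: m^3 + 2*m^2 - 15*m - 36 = (m + 3)*(m^2 - m - 12) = (m + 3)^2*(m - 4)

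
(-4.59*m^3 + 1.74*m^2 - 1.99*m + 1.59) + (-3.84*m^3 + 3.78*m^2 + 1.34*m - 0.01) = -8.43*m^3 + 5.52*m^2 - 0.65*m + 1.58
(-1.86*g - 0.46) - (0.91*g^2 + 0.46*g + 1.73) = -0.91*g^2 - 2.32*g - 2.19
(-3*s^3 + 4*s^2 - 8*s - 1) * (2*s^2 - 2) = -6*s^5 + 8*s^4 - 10*s^3 - 10*s^2 + 16*s + 2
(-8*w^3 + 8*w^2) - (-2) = -8*w^3 + 8*w^2 + 2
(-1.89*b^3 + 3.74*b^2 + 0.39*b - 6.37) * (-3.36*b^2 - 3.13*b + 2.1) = 6.3504*b^5 - 6.6507*b^4 - 16.9856*b^3 + 28.0365*b^2 + 20.7571*b - 13.377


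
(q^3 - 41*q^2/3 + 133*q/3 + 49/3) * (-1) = -q^3 + 41*q^2/3 - 133*q/3 - 49/3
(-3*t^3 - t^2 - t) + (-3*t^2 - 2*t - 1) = -3*t^3 - 4*t^2 - 3*t - 1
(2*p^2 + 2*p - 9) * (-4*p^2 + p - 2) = -8*p^4 - 6*p^3 + 34*p^2 - 13*p + 18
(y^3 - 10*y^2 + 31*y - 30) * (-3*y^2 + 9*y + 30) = -3*y^5 + 39*y^4 - 153*y^3 + 69*y^2 + 660*y - 900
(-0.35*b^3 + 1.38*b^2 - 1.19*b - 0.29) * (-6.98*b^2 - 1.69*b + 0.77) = 2.443*b^5 - 9.0409*b^4 + 5.7045*b^3 + 5.0979*b^2 - 0.4262*b - 0.2233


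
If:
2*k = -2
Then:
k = -1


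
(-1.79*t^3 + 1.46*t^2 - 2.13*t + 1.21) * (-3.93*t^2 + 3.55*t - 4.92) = 7.0347*t^5 - 12.0923*t^4 + 22.3607*t^3 - 19.5*t^2 + 14.7751*t - 5.9532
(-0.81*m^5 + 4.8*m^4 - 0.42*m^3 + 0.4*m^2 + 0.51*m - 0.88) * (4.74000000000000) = -3.8394*m^5 + 22.752*m^4 - 1.9908*m^3 + 1.896*m^2 + 2.4174*m - 4.1712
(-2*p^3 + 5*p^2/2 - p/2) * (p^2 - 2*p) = -2*p^5 + 13*p^4/2 - 11*p^3/2 + p^2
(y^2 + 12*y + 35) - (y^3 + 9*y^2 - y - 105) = -y^3 - 8*y^2 + 13*y + 140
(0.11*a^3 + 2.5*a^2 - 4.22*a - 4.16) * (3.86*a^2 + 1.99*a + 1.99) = 0.4246*a^5 + 9.8689*a^4 - 11.0953*a^3 - 19.4804*a^2 - 16.6762*a - 8.2784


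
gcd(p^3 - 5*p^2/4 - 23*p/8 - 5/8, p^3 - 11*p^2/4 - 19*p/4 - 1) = p^2 + 5*p/4 + 1/4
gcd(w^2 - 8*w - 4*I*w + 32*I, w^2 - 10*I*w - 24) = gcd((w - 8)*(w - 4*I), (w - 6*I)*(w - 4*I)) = w - 4*I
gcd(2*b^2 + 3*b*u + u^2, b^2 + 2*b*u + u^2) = b + u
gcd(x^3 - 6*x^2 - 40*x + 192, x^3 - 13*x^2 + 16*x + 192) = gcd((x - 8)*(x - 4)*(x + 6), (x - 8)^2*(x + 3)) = x - 8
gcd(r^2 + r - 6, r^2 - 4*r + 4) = r - 2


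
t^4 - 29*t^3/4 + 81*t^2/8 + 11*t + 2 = (t - 4)^2*(t + 1/4)*(t + 1/2)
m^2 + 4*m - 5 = (m - 1)*(m + 5)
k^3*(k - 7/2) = k^4 - 7*k^3/2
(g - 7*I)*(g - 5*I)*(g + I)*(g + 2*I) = g^4 - 9*I*g^3 - g^2 - 81*I*g + 70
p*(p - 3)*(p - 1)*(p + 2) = p^4 - 2*p^3 - 5*p^2 + 6*p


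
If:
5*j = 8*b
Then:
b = 5*j/8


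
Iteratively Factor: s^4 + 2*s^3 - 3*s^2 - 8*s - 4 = (s + 1)*(s^3 + s^2 - 4*s - 4) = (s + 1)*(s + 2)*(s^2 - s - 2) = (s - 2)*(s + 1)*(s + 2)*(s + 1)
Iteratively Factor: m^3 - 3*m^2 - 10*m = (m)*(m^2 - 3*m - 10) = m*(m - 5)*(m + 2)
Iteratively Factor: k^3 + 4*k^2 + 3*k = (k + 1)*(k^2 + 3*k) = k*(k + 1)*(k + 3)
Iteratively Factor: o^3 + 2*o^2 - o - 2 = (o + 1)*(o^2 + o - 2) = (o - 1)*(o + 1)*(o + 2)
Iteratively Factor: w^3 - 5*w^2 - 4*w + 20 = (w + 2)*(w^2 - 7*w + 10) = (w - 5)*(w + 2)*(w - 2)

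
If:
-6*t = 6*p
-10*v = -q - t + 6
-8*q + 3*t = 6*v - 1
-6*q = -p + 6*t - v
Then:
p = 323/735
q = 101/245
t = -323/735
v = -443/735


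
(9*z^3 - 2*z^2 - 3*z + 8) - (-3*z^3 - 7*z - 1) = 12*z^3 - 2*z^2 + 4*z + 9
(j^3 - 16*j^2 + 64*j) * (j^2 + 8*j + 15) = j^5 - 8*j^4 - 49*j^3 + 272*j^2 + 960*j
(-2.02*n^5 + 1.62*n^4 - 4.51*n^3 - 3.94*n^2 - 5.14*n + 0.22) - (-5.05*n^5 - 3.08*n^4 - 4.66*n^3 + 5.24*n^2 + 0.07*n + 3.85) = 3.03*n^5 + 4.7*n^4 + 0.15*n^3 - 9.18*n^2 - 5.21*n - 3.63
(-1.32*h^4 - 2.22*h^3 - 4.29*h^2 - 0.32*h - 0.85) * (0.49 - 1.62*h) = 2.1384*h^5 + 2.9496*h^4 + 5.862*h^3 - 1.5837*h^2 + 1.2202*h - 0.4165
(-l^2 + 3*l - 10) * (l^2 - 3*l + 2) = -l^4 + 6*l^3 - 21*l^2 + 36*l - 20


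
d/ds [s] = 1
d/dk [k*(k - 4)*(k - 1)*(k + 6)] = 4*k^3 + 3*k^2 - 52*k + 24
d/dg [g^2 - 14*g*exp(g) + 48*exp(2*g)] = -14*g*exp(g) + 2*g + 96*exp(2*g) - 14*exp(g)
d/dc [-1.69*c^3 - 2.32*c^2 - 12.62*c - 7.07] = -5.07*c^2 - 4.64*c - 12.62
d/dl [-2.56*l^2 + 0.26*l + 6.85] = 0.26 - 5.12*l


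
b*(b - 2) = b^2 - 2*b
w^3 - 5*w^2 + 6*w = w*(w - 3)*(w - 2)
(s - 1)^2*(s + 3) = s^3 + s^2 - 5*s + 3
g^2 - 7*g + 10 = (g - 5)*(g - 2)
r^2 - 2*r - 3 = (r - 3)*(r + 1)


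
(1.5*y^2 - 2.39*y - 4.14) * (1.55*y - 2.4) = 2.325*y^3 - 7.3045*y^2 - 0.681*y + 9.936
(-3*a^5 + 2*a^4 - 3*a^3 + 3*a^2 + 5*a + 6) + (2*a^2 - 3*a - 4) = -3*a^5 + 2*a^4 - 3*a^3 + 5*a^2 + 2*a + 2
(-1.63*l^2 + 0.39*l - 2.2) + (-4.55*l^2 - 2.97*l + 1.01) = -6.18*l^2 - 2.58*l - 1.19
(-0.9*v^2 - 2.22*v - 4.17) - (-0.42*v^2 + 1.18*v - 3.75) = -0.48*v^2 - 3.4*v - 0.42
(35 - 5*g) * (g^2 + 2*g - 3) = -5*g^3 + 25*g^2 + 85*g - 105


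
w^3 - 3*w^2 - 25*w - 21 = (w - 7)*(w + 1)*(w + 3)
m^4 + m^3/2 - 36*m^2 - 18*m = m*(m - 6)*(m + 1/2)*(m + 6)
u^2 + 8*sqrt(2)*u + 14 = (u + sqrt(2))*(u + 7*sqrt(2))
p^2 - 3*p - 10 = (p - 5)*(p + 2)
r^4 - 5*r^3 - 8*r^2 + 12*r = r*(r - 6)*(r - 1)*(r + 2)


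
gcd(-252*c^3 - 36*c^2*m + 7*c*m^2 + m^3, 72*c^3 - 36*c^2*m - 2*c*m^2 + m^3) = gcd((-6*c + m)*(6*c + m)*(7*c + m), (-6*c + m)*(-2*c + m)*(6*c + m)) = 36*c^2 - m^2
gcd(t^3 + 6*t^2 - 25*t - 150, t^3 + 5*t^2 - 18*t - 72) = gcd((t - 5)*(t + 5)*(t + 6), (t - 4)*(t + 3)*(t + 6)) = t + 6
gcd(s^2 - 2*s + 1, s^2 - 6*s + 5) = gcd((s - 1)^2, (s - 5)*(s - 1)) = s - 1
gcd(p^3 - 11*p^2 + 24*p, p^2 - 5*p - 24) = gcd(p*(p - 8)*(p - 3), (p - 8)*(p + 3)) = p - 8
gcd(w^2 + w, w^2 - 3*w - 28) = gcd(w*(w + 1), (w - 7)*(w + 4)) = 1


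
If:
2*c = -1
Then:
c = -1/2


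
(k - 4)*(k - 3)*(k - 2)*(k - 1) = k^4 - 10*k^3 + 35*k^2 - 50*k + 24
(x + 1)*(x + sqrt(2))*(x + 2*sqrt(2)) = x^3 + x^2 + 3*sqrt(2)*x^2 + 4*x + 3*sqrt(2)*x + 4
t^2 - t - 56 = (t - 8)*(t + 7)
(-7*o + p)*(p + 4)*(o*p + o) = -7*o^2*p^2 - 35*o^2*p - 28*o^2 + o*p^3 + 5*o*p^2 + 4*o*p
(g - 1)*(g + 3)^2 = g^3 + 5*g^2 + 3*g - 9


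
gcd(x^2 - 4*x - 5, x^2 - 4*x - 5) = x^2 - 4*x - 5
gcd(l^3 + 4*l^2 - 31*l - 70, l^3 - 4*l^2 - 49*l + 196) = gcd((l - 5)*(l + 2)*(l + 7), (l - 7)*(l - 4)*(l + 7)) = l + 7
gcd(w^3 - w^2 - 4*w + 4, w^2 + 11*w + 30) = 1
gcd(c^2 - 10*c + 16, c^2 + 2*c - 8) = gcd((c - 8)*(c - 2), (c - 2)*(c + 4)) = c - 2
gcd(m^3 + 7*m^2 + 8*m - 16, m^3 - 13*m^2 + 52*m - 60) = 1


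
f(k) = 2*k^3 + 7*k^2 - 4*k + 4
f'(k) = 6*k^2 + 14*k - 4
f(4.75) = 357.28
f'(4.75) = 197.88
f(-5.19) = -66.28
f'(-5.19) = 84.96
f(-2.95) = 25.37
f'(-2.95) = 6.92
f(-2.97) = 25.23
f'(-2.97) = 7.35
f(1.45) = 19.01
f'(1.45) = 28.92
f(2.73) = 85.94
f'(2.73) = 78.94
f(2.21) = 50.94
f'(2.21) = 56.24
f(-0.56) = 8.08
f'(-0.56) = -9.96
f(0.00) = 4.00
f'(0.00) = -4.00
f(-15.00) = -5111.00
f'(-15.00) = 1136.00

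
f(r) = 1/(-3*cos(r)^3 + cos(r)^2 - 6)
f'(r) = (-9*sin(r)*cos(r)^2 + 2*sin(r)*cos(r))/(-3*cos(r)^3 + cos(r)^2 - 6)^2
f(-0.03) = -0.13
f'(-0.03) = 0.00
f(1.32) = -0.17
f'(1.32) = -0.00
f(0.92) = -0.16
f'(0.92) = -0.04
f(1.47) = -0.17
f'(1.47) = 0.00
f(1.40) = -0.17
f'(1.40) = 0.00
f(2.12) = -0.19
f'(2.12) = -0.11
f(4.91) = -0.17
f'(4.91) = -0.00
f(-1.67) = -0.17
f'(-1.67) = 0.01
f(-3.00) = -0.47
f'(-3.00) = 0.34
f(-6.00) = -0.13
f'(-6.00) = -0.03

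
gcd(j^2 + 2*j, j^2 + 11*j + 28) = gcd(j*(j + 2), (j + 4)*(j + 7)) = 1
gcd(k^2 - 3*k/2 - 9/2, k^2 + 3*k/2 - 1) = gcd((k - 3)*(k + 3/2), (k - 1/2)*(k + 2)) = 1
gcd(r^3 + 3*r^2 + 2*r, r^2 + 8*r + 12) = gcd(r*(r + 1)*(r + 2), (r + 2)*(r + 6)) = r + 2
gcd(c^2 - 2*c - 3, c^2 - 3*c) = c - 3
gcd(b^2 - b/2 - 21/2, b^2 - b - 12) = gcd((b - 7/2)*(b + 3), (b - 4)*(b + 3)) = b + 3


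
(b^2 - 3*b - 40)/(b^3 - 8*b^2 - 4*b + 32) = (b + 5)/(b^2 - 4)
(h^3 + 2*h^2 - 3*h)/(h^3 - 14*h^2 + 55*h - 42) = h*(h + 3)/(h^2 - 13*h + 42)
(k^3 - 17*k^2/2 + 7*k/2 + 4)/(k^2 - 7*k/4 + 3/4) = 2*(2*k^2 - 15*k - 8)/(4*k - 3)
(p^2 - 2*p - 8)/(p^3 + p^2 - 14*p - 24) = 1/(p + 3)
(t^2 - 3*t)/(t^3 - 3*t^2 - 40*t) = (3 - t)/(-t^2 + 3*t + 40)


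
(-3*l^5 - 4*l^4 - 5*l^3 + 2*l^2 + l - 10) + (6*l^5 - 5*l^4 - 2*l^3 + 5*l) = 3*l^5 - 9*l^4 - 7*l^3 + 2*l^2 + 6*l - 10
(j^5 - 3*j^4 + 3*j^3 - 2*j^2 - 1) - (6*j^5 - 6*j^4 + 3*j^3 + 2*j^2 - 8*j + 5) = -5*j^5 + 3*j^4 - 4*j^2 + 8*j - 6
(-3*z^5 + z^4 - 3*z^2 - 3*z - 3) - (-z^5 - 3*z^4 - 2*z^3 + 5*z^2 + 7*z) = -2*z^5 + 4*z^4 + 2*z^3 - 8*z^2 - 10*z - 3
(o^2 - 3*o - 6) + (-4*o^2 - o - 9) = -3*o^2 - 4*o - 15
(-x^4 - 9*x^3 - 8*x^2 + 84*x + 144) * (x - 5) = -x^5 - 4*x^4 + 37*x^3 + 124*x^2 - 276*x - 720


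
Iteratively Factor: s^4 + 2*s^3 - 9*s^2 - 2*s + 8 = (s - 1)*(s^3 + 3*s^2 - 6*s - 8) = (s - 1)*(s + 4)*(s^2 - s - 2) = (s - 2)*(s - 1)*(s + 4)*(s + 1)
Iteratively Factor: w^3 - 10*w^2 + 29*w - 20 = (w - 4)*(w^2 - 6*w + 5) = (w - 4)*(w - 1)*(w - 5)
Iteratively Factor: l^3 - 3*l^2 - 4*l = (l + 1)*(l^2 - 4*l) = l*(l + 1)*(l - 4)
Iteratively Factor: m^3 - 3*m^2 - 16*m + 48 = (m + 4)*(m^2 - 7*m + 12) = (m - 3)*(m + 4)*(m - 4)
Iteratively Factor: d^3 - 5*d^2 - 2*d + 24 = (d + 2)*(d^2 - 7*d + 12) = (d - 3)*(d + 2)*(d - 4)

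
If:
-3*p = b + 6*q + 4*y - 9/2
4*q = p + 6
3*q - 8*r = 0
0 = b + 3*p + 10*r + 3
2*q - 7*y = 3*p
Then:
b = 453/194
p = -270/97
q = 78/97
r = 117/388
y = 138/97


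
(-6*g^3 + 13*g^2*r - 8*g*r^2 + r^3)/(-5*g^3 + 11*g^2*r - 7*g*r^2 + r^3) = (-6*g + r)/(-5*g + r)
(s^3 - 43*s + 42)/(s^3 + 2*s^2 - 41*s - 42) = (s - 1)/(s + 1)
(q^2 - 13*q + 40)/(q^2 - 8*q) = (q - 5)/q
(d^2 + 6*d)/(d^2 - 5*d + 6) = d*(d + 6)/(d^2 - 5*d + 6)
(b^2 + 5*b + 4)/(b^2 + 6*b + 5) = (b + 4)/(b + 5)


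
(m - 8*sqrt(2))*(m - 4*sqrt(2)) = m^2 - 12*sqrt(2)*m + 64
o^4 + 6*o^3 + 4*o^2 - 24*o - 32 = (o - 2)*(o + 2)^2*(o + 4)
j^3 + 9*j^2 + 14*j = j*(j + 2)*(j + 7)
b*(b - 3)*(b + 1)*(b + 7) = b^4 + 5*b^3 - 17*b^2 - 21*b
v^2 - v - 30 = (v - 6)*(v + 5)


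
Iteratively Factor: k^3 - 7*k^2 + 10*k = (k - 5)*(k^2 - 2*k) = (k - 5)*(k - 2)*(k)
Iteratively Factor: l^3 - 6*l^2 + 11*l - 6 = (l - 3)*(l^2 - 3*l + 2) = (l - 3)*(l - 2)*(l - 1)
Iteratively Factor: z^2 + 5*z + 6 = (z + 3)*(z + 2)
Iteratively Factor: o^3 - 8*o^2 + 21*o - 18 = (o - 3)*(o^2 - 5*o + 6) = (o - 3)*(o - 2)*(o - 3)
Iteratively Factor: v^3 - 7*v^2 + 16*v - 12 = (v - 2)*(v^2 - 5*v + 6) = (v - 3)*(v - 2)*(v - 2)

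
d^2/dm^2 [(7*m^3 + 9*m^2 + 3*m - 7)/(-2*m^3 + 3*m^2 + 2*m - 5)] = 4*(-39*m^6 - 60*m^5 + 267*m^4 + 88*m^3 + 45*m^2 - 372*m - 61)/(8*m^9 - 36*m^8 + 30*m^7 + 105*m^6 - 210*m^5 - 21*m^4 + 322*m^3 - 165*m^2 - 150*m + 125)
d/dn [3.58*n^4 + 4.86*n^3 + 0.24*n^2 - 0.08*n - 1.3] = 14.32*n^3 + 14.58*n^2 + 0.48*n - 0.08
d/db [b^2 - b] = 2*b - 1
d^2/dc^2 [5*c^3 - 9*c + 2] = 30*c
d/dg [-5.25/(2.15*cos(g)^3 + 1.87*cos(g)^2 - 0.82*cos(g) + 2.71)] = (-33.8625*cos(g)^2 - 19.635*cos(g) + 4.305)*sin(g)/(2.15*cos(g)^3 + 1.87*cos(g)^2 - 0.82*cos(g) + 2.71)^2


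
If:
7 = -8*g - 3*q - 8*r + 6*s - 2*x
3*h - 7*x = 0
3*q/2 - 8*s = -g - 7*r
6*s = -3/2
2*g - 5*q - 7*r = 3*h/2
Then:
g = -7*x/78 - 227/260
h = 7*x/3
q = -14*x/13 - 23/130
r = 19*x/78 - 8/65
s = -1/4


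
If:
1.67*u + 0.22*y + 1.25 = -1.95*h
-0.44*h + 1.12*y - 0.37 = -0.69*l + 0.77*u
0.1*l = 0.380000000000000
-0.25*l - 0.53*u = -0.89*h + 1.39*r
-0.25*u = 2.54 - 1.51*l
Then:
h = -11.84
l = 3.80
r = -13.14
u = 12.79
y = 2.13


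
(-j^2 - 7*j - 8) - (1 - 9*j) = -j^2 + 2*j - 9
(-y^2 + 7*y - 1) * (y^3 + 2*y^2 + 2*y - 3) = -y^5 + 5*y^4 + 11*y^3 + 15*y^2 - 23*y + 3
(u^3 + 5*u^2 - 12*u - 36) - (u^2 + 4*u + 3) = u^3 + 4*u^2 - 16*u - 39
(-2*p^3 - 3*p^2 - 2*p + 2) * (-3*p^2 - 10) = 6*p^5 + 9*p^4 + 26*p^3 + 24*p^2 + 20*p - 20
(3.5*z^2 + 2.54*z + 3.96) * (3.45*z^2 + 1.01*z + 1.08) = 12.075*z^4 + 12.298*z^3 + 20.0074*z^2 + 6.7428*z + 4.2768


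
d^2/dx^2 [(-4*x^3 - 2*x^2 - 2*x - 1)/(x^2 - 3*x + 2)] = 18*(-4*x^3 + 9*x^2 - 3*x - 3)/(x^6 - 9*x^5 + 33*x^4 - 63*x^3 + 66*x^2 - 36*x + 8)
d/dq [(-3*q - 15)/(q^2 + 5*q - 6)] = 3*(q^2 + 10*q + 31)/(q^4 + 10*q^3 + 13*q^2 - 60*q + 36)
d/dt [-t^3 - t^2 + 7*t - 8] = -3*t^2 - 2*t + 7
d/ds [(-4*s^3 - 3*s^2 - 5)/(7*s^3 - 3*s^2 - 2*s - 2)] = (33*s^4 + 16*s^3 + 135*s^2 - 18*s - 10)/(49*s^6 - 42*s^5 - 19*s^4 - 16*s^3 + 16*s^2 + 8*s + 4)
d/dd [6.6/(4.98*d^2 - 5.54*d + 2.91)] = (36.564 - 65.736*d)/(4.98*d^2 - 5.54*d + 2.91)^2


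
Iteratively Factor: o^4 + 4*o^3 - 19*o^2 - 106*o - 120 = (o + 3)*(o^3 + o^2 - 22*o - 40) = (o + 3)*(o + 4)*(o^2 - 3*o - 10) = (o - 5)*(o + 3)*(o + 4)*(o + 2)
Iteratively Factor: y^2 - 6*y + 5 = (y - 1)*(y - 5)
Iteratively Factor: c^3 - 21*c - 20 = (c + 4)*(c^2 - 4*c - 5) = (c - 5)*(c + 4)*(c + 1)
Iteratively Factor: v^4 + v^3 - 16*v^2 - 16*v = (v)*(v^3 + v^2 - 16*v - 16) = v*(v + 1)*(v^2 - 16) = v*(v + 1)*(v + 4)*(v - 4)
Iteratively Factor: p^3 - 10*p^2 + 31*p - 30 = (p - 3)*(p^2 - 7*p + 10) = (p - 3)*(p - 2)*(p - 5)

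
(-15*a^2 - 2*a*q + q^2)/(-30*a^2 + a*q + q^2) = (3*a + q)/(6*a + q)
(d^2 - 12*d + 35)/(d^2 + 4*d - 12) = (d^2 - 12*d + 35)/(d^2 + 4*d - 12)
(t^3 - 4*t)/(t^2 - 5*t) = (t^2 - 4)/(t - 5)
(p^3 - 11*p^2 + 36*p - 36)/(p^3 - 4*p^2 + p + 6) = (p - 6)/(p + 1)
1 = 1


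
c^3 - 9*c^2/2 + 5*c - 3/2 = (c - 3)*(c - 1)*(c - 1/2)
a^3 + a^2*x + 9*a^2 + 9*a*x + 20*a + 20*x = (a + 4)*(a + 5)*(a + x)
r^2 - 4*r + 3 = (r - 3)*(r - 1)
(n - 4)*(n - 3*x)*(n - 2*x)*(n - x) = n^4 - 6*n^3*x - 4*n^3 + 11*n^2*x^2 + 24*n^2*x - 6*n*x^3 - 44*n*x^2 + 24*x^3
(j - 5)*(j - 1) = j^2 - 6*j + 5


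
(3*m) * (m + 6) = 3*m^2 + 18*m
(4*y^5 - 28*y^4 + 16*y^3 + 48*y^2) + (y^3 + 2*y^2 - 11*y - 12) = 4*y^5 - 28*y^4 + 17*y^3 + 50*y^2 - 11*y - 12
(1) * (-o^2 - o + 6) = -o^2 - o + 6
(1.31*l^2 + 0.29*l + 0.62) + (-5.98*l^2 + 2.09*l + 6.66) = -4.67*l^2 + 2.38*l + 7.28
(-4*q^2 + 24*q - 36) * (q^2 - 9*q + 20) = -4*q^4 + 60*q^3 - 332*q^2 + 804*q - 720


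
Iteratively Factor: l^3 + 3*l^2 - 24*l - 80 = (l + 4)*(l^2 - l - 20) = (l + 4)^2*(l - 5)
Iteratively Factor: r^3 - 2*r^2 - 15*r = (r + 3)*(r^2 - 5*r) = (r - 5)*(r + 3)*(r)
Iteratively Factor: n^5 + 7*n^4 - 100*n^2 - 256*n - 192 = (n + 3)*(n^4 + 4*n^3 - 12*n^2 - 64*n - 64) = (n + 2)*(n + 3)*(n^3 + 2*n^2 - 16*n - 32) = (n + 2)*(n + 3)*(n + 4)*(n^2 - 2*n - 8) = (n + 2)^2*(n + 3)*(n + 4)*(n - 4)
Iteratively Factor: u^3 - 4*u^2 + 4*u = (u - 2)*(u^2 - 2*u) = (u - 2)^2*(u)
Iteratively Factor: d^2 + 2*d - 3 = (d + 3)*(d - 1)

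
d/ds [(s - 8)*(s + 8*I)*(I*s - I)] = 3*I*s^2 + s*(-16 - 18*I) + 72 + 8*I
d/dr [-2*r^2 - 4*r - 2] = -4*r - 4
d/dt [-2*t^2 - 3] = -4*t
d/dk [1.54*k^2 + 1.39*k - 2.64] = 3.08*k + 1.39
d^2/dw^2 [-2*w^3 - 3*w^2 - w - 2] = -12*w - 6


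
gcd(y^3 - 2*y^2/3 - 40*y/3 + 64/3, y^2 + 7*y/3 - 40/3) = y - 8/3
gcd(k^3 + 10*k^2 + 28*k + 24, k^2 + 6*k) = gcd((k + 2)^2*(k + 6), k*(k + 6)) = k + 6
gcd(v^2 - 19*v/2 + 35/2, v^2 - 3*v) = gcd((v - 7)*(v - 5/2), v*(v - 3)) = 1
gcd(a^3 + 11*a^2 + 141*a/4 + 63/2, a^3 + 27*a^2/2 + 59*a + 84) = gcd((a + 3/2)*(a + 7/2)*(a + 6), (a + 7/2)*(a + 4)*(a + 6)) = a^2 + 19*a/2 + 21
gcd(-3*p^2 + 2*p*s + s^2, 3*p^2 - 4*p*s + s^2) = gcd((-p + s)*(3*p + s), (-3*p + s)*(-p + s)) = p - s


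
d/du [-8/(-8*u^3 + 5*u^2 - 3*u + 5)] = 8*(-24*u^2 + 10*u - 3)/(8*u^3 - 5*u^2 + 3*u - 5)^2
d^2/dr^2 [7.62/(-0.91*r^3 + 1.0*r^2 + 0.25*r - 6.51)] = ((41.6052*r - 15.24)*(0.91*r^3 - 1.0*r^2 - 0.25*r + 6.51) - 7.62*(-5.46*r^2 + 4.0*r + 0.5)*(-2.73*r^2 + 2.0*r + 0.25))/(0.91*r^3 - 1.0*r^2 - 0.25*r + 6.51)^3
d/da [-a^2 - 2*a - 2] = -2*a - 2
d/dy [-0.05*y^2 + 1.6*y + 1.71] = 1.6 - 0.1*y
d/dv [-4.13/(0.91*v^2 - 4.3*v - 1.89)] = (7.5166*v - 17.759)/(-0.91*v^2 + 4.3*v + 1.89)^2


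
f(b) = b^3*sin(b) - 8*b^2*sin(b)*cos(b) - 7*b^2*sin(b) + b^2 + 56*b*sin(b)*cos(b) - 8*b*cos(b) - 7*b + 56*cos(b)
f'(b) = b^3*cos(b) + 8*b^2*sin(b)^2 + 3*b^2*sin(b) - 8*b^2*cos(b)^2 - 7*b^2*cos(b) - 56*b*sin(b)^2 - 16*b*sin(b)*cos(b) - 6*b*sin(b) + 56*b*cos(b)^2 + 2*b + 56*sin(b)*cos(b) - 56*sin(b) - 8*cos(b) - 7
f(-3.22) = -36.34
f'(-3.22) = -168.69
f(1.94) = -68.62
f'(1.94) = -112.39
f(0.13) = 54.51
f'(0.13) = -8.31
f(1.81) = -53.05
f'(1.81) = -125.80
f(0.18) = 54.14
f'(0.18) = -6.38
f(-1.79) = 1.22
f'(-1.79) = 164.01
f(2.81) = -83.23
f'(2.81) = 92.29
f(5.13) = 13.01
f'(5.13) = -54.62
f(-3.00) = -70.03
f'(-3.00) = -130.34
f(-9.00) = 128.91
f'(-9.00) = 378.21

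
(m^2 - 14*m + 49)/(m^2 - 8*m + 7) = (m - 7)/(m - 1)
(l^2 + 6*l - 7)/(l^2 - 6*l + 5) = (l + 7)/(l - 5)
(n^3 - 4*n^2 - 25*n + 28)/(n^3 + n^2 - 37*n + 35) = (n^2 - 3*n - 28)/(n^2 + 2*n - 35)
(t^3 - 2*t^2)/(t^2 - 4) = t^2/(t + 2)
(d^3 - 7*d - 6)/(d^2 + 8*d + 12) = (d^2 - 2*d - 3)/(d + 6)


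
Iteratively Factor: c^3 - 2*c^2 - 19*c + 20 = (c - 5)*(c^2 + 3*c - 4) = (c - 5)*(c - 1)*(c + 4)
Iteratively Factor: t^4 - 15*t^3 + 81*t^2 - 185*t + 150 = (t - 2)*(t^3 - 13*t^2 + 55*t - 75) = (t - 3)*(t - 2)*(t^2 - 10*t + 25) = (t - 5)*(t - 3)*(t - 2)*(t - 5)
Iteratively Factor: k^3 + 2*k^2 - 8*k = (k)*(k^2 + 2*k - 8) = k*(k - 2)*(k + 4)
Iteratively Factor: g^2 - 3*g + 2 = (g - 2)*(g - 1)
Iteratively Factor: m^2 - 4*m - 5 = (m - 5)*(m + 1)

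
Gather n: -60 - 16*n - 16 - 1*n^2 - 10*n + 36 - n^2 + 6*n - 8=-2*n^2 - 20*n - 48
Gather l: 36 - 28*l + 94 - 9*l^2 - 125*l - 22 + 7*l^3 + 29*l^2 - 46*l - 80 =7*l^3 + 20*l^2 - 199*l + 28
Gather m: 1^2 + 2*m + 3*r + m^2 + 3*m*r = m^2 + m*(3*r + 2) + 3*r + 1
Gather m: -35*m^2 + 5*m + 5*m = -35*m^2 + 10*m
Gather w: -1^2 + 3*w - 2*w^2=-2*w^2 + 3*w - 1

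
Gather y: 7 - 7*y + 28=35 - 7*y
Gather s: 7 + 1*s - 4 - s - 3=0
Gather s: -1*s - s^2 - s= -s^2 - 2*s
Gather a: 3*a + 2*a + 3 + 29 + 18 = 5*a + 50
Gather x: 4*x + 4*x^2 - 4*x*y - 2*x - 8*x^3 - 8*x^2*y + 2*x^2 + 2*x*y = -8*x^3 + x^2*(6 - 8*y) + x*(2 - 2*y)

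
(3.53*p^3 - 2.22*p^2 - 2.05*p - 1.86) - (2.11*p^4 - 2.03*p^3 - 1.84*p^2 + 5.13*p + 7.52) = -2.11*p^4 + 5.56*p^3 - 0.38*p^2 - 7.18*p - 9.38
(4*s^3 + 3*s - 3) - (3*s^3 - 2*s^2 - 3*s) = s^3 + 2*s^2 + 6*s - 3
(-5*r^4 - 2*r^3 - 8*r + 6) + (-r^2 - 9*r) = -5*r^4 - 2*r^3 - r^2 - 17*r + 6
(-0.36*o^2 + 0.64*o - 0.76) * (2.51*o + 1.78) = -0.9036*o^3 + 0.9656*o^2 - 0.7684*o - 1.3528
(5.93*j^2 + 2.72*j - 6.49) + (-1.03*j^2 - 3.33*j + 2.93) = 4.9*j^2 - 0.61*j - 3.56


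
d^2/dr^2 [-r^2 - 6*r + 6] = -2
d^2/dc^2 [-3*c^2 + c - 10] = -6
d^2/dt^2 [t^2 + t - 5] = 2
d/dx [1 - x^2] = -2*x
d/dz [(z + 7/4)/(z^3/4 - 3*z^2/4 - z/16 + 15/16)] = 4*(-32*z^3 - 36*z^2 + 168*z + 67)/(16*z^6 - 96*z^5 + 136*z^4 + 144*z^3 - 359*z^2 - 30*z + 225)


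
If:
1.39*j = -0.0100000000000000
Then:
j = -0.01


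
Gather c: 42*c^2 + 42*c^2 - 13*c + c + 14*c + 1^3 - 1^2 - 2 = 84*c^2 + 2*c - 2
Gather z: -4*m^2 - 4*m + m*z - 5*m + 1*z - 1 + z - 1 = -4*m^2 - 9*m + z*(m + 2) - 2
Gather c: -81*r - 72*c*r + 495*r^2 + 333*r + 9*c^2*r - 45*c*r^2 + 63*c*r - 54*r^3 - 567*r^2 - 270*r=9*c^2*r + c*(-45*r^2 - 9*r) - 54*r^3 - 72*r^2 - 18*r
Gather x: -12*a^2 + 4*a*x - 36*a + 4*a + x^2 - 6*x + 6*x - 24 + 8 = -12*a^2 + 4*a*x - 32*a + x^2 - 16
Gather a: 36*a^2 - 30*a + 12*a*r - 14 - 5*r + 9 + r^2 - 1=36*a^2 + a*(12*r - 30) + r^2 - 5*r - 6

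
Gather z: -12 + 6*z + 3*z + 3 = 9*z - 9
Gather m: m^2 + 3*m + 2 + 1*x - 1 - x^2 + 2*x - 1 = m^2 + 3*m - x^2 + 3*x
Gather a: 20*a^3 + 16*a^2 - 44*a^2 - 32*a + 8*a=20*a^3 - 28*a^2 - 24*a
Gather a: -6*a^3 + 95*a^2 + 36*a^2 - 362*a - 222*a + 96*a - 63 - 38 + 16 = -6*a^3 + 131*a^2 - 488*a - 85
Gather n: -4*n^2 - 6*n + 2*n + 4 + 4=-4*n^2 - 4*n + 8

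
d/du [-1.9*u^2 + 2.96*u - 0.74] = 2.96 - 3.8*u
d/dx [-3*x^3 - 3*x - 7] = -9*x^2 - 3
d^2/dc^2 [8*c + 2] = 0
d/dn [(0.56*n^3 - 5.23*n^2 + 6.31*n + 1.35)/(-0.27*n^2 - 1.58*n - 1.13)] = (-0.1512*n^4 - 1.7696*n^3 + 8.0687*n^2 + 12.5488*n - 4.9973)/(0.0729*n^4 + 0.8532*n^3 + 3.1066*n^2 + 3.5708*n + 1.2769)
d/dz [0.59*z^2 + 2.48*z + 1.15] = 1.18*z + 2.48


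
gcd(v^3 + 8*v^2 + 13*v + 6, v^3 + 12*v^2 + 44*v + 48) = v + 6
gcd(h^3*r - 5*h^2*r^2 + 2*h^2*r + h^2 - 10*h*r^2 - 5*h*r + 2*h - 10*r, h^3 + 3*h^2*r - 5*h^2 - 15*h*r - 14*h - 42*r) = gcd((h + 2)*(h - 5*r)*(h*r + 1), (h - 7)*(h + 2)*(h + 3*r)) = h + 2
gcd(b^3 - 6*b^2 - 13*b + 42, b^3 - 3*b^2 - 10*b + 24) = b^2 + b - 6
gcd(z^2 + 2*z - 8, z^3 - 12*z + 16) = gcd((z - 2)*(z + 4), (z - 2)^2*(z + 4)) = z^2 + 2*z - 8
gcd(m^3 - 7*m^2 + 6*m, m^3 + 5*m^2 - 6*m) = m^2 - m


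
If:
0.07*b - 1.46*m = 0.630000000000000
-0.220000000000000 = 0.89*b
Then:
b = -0.25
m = -0.44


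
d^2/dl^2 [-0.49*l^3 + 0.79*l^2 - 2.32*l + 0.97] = 1.58 - 2.94*l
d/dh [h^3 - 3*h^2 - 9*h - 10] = 3*h^2 - 6*h - 9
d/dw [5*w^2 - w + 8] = 10*w - 1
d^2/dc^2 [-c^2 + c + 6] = -2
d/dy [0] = 0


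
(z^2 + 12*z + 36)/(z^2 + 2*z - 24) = (z + 6)/(z - 4)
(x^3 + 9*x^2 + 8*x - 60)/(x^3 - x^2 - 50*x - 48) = (x^2 + 3*x - 10)/(x^2 - 7*x - 8)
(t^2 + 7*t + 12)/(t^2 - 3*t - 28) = (t + 3)/(t - 7)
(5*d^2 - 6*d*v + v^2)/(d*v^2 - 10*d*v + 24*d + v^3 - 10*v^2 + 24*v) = (5*d^2 - 6*d*v + v^2)/(d*v^2 - 10*d*v + 24*d + v^3 - 10*v^2 + 24*v)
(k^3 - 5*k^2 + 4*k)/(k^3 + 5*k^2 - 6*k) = (k - 4)/(k + 6)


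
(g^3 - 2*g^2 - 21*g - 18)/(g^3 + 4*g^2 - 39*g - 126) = (g + 1)/(g + 7)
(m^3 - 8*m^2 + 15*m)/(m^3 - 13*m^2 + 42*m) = (m^2 - 8*m + 15)/(m^2 - 13*m + 42)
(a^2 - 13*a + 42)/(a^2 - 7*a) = (a - 6)/a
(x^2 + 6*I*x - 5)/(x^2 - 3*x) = (x^2 + 6*I*x - 5)/(x*(x - 3))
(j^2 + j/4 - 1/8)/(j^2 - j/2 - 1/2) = (j - 1/4)/(j - 1)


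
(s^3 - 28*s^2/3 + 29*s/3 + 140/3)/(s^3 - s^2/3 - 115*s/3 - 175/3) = (s - 4)/(s + 5)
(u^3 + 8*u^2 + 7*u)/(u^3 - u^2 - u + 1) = u*(u + 7)/(u^2 - 2*u + 1)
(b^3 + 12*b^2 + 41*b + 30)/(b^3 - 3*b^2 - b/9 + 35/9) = 9*(b^2 + 11*b + 30)/(9*b^2 - 36*b + 35)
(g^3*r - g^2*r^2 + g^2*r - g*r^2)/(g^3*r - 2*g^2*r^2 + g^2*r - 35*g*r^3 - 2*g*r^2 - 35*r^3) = g*(-g + r)/(-g^2 + 2*g*r + 35*r^2)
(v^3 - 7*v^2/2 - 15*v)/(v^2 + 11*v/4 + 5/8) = 4*v*(v - 6)/(4*v + 1)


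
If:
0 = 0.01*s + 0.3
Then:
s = -30.00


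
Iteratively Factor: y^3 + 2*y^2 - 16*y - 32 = (y - 4)*(y^2 + 6*y + 8) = (y - 4)*(y + 2)*(y + 4)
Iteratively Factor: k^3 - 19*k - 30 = (k + 2)*(k^2 - 2*k - 15) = (k + 2)*(k + 3)*(k - 5)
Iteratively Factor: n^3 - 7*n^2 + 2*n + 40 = (n - 5)*(n^2 - 2*n - 8) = (n - 5)*(n - 4)*(n + 2)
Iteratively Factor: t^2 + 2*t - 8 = (t + 4)*(t - 2)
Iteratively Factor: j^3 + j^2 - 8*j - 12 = (j - 3)*(j^2 + 4*j + 4) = (j - 3)*(j + 2)*(j + 2)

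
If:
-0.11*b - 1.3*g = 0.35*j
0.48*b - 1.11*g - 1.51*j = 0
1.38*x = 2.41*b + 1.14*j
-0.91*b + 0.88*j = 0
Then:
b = 0.00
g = 0.00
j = 0.00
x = 0.00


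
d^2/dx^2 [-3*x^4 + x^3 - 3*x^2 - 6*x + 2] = -36*x^2 + 6*x - 6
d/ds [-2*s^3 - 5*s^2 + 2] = 2*s*(-3*s - 5)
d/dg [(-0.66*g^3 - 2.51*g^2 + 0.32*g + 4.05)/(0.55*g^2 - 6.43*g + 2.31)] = (-0.363*g^4 + 8.4876*g^3 + 11.3895*g^2 - 16.0512*g + 26.7807)/(0.3025*g^4 - 7.073*g^3 + 43.8859*g^2 - 29.7066*g + 5.3361)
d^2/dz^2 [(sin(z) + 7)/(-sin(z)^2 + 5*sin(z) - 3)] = (sin(z)^5 + 33*sin(z)^4 - 125*sin(z)^3 + 64*sin(z)^2 + 342*sin(z) - 338)/(sin(z)^2 - 5*sin(z) + 3)^3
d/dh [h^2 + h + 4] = 2*h + 1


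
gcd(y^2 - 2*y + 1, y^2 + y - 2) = y - 1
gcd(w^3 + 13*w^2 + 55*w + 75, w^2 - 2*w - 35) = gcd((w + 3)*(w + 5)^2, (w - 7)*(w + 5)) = w + 5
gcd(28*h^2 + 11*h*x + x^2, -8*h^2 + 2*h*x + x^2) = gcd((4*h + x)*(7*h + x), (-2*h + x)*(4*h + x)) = 4*h + x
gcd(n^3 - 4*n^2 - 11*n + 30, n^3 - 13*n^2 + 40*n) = n - 5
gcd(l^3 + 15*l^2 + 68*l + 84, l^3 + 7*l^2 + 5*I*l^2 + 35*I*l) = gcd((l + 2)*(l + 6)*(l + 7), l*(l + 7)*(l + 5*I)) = l + 7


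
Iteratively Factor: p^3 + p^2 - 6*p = (p)*(p^2 + p - 6) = p*(p + 3)*(p - 2)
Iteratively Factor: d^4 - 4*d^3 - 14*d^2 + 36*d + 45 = (d - 5)*(d^3 + d^2 - 9*d - 9) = (d - 5)*(d + 3)*(d^2 - 2*d - 3) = (d - 5)*(d - 3)*(d + 3)*(d + 1)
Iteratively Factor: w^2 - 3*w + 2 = (w - 2)*(w - 1)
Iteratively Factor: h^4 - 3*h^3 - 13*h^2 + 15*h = (h)*(h^3 - 3*h^2 - 13*h + 15) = h*(h - 5)*(h^2 + 2*h - 3) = h*(h - 5)*(h - 1)*(h + 3)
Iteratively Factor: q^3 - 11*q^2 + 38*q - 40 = (q - 5)*(q^2 - 6*q + 8) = (q - 5)*(q - 4)*(q - 2)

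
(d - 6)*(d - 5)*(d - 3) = d^3 - 14*d^2 + 63*d - 90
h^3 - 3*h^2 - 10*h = h*(h - 5)*(h + 2)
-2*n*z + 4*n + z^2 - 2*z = (-2*n + z)*(z - 2)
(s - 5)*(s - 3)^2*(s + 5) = s^4 - 6*s^3 - 16*s^2 + 150*s - 225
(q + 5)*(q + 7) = q^2 + 12*q + 35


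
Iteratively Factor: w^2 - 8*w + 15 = (w - 3)*(w - 5)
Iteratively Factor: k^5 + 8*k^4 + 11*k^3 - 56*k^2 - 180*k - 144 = (k + 3)*(k^4 + 5*k^3 - 4*k^2 - 44*k - 48) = (k + 2)*(k + 3)*(k^3 + 3*k^2 - 10*k - 24) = (k - 3)*(k + 2)*(k + 3)*(k^2 + 6*k + 8) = (k - 3)*(k + 2)*(k + 3)*(k + 4)*(k + 2)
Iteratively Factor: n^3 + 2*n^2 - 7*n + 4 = (n - 1)*(n^2 + 3*n - 4) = (n - 1)^2*(n + 4)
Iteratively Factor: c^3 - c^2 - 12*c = (c)*(c^2 - c - 12) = c*(c + 3)*(c - 4)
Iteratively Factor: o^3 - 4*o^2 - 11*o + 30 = (o - 2)*(o^2 - 2*o - 15) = (o - 5)*(o - 2)*(o + 3)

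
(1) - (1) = 0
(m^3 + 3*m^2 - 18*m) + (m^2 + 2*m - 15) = m^3 + 4*m^2 - 16*m - 15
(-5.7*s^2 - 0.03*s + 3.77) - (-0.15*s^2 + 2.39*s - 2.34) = -5.55*s^2 - 2.42*s + 6.11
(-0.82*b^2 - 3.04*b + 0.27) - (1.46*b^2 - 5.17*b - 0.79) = -2.28*b^2 + 2.13*b + 1.06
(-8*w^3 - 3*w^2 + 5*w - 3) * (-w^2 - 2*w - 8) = 8*w^5 + 19*w^4 + 65*w^3 + 17*w^2 - 34*w + 24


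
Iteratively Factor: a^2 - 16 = (a - 4)*(a + 4)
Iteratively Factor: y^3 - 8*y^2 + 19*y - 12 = (y - 3)*(y^2 - 5*y + 4) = (y - 3)*(y - 1)*(y - 4)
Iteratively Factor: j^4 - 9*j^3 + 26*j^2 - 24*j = (j)*(j^3 - 9*j^2 + 26*j - 24) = j*(j - 2)*(j^2 - 7*j + 12) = j*(j - 4)*(j - 2)*(j - 3)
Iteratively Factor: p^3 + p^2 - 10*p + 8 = (p - 2)*(p^2 + 3*p - 4) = (p - 2)*(p + 4)*(p - 1)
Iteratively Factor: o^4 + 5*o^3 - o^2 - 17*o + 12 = (o - 1)*(o^3 + 6*o^2 + 5*o - 12) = (o - 1)*(o + 3)*(o^2 + 3*o - 4) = (o - 1)^2*(o + 3)*(o + 4)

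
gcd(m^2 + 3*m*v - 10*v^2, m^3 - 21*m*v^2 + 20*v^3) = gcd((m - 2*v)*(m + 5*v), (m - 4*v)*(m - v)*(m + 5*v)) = m + 5*v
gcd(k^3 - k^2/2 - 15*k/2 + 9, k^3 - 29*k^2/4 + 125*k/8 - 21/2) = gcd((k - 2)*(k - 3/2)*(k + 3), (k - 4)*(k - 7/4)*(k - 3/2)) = k - 3/2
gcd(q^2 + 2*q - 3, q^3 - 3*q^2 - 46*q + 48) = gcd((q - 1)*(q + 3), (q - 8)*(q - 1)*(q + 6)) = q - 1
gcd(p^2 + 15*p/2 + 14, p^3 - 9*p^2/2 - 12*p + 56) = p + 7/2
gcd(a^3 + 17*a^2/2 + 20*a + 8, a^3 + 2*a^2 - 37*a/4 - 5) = a^2 + 9*a/2 + 2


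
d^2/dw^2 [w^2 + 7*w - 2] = 2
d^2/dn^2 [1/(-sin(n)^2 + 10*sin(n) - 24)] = 2*(2*sin(n)^4 - 15*sin(n)^3 - sin(n)^2 + 150*sin(n) - 76)/(sin(n)^2 - 10*sin(n) + 24)^3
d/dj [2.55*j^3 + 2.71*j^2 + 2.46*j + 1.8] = 7.65*j^2 + 5.42*j + 2.46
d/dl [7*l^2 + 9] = 14*l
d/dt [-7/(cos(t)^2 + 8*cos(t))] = -14*(cos(t) + 4)*sin(t)/((cos(t) + 8)^2*cos(t)^2)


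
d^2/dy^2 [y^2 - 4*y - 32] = 2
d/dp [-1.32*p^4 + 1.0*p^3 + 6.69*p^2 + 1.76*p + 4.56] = -5.28*p^3 + 3.0*p^2 + 13.38*p + 1.76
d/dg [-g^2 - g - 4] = -2*g - 1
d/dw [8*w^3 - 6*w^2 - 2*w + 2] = 24*w^2 - 12*w - 2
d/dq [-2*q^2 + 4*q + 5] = 4 - 4*q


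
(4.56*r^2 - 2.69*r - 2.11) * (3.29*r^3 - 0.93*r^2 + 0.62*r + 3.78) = 15.0024*r^5 - 13.0909*r^4 - 1.613*r^3 + 17.5313*r^2 - 11.4764*r - 7.9758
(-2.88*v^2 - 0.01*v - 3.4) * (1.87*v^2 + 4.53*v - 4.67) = -5.3856*v^4 - 13.0651*v^3 + 7.0463*v^2 - 15.3553*v + 15.878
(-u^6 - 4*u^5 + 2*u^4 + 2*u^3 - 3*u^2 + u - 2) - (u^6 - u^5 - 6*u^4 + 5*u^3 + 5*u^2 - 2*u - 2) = -2*u^6 - 3*u^5 + 8*u^4 - 3*u^3 - 8*u^2 + 3*u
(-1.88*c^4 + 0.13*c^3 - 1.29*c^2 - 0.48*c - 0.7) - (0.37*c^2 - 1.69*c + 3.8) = -1.88*c^4 + 0.13*c^3 - 1.66*c^2 + 1.21*c - 4.5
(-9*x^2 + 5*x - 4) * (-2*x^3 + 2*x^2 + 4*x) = 18*x^5 - 28*x^4 - 18*x^3 + 12*x^2 - 16*x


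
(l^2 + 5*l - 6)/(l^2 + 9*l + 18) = (l - 1)/(l + 3)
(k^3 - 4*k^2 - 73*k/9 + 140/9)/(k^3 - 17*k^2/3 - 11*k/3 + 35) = (k - 4/3)/(k - 3)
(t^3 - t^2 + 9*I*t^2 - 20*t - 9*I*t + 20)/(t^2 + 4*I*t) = t - 1 + 5*I - 5*I/t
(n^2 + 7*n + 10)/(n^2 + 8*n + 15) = (n + 2)/(n + 3)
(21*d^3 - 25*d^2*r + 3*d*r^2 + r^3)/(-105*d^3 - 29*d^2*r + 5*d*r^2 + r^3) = (3*d^2 - 4*d*r + r^2)/(-15*d^2 - 2*d*r + r^2)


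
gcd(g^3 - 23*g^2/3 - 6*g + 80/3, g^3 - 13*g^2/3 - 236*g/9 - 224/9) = g - 8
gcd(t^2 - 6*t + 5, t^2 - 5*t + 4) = t - 1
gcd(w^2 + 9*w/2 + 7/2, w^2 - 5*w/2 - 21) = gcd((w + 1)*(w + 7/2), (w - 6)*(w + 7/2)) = w + 7/2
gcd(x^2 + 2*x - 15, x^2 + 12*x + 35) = x + 5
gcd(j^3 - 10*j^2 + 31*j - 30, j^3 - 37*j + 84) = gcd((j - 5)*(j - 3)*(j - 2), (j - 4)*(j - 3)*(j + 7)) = j - 3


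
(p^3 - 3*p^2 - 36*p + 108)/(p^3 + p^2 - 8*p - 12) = (p^2 - 36)/(p^2 + 4*p + 4)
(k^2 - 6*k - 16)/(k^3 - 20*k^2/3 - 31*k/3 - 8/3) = 3*(k + 2)/(3*k^2 + 4*k + 1)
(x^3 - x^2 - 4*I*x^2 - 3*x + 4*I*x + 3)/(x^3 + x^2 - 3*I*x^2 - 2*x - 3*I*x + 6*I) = (x - I)/(x + 2)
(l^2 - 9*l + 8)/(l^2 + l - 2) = (l - 8)/(l + 2)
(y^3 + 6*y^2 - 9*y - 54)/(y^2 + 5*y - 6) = (y^2 - 9)/(y - 1)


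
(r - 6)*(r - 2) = r^2 - 8*r + 12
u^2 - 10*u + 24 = (u - 6)*(u - 4)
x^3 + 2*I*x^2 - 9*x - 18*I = (x - 3)*(x + 3)*(x + 2*I)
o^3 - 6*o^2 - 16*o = o*(o - 8)*(o + 2)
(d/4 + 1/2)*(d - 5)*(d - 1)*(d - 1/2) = d^4/4 - 9*d^3/8 - 5*d^2/4 + 27*d/8 - 5/4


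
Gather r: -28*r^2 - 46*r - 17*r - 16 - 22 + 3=-28*r^2 - 63*r - 35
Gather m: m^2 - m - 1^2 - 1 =m^2 - m - 2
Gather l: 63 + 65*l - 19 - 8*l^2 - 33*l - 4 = -8*l^2 + 32*l + 40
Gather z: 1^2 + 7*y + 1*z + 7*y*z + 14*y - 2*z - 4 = 21*y + z*(7*y - 1) - 3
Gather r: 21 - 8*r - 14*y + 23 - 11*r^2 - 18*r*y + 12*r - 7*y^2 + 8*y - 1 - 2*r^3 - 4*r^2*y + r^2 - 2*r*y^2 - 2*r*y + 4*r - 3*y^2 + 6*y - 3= -2*r^3 + r^2*(-4*y - 10) + r*(-2*y^2 - 20*y + 8) - 10*y^2 + 40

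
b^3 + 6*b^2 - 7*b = b*(b - 1)*(b + 7)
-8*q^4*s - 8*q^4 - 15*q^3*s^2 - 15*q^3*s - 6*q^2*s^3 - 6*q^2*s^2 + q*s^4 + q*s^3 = (-8*q + s)*(q + s)^2*(q*s + q)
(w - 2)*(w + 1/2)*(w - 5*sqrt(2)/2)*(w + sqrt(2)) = w^4 - 3*sqrt(2)*w^3/2 - 3*w^3/2 - 6*w^2 + 9*sqrt(2)*w^2/4 + 3*sqrt(2)*w/2 + 15*w/2 + 5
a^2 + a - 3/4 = (a - 1/2)*(a + 3/2)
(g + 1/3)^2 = g^2 + 2*g/3 + 1/9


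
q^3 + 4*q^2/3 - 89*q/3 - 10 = (q - 5)*(q + 1/3)*(q + 6)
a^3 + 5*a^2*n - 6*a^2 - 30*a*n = a*(a - 6)*(a + 5*n)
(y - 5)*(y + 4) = y^2 - y - 20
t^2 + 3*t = t*(t + 3)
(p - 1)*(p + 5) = p^2 + 4*p - 5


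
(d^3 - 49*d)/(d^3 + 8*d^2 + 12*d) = (d^2 - 49)/(d^2 + 8*d + 12)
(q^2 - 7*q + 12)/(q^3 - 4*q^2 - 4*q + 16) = (q - 3)/(q^2 - 4)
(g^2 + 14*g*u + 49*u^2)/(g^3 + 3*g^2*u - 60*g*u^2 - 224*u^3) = (-g - 7*u)/(-g^2 + 4*g*u + 32*u^2)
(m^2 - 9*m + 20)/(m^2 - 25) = (m - 4)/(m + 5)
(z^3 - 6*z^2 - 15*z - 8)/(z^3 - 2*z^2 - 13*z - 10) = (z^2 - 7*z - 8)/(z^2 - 3*z - 10)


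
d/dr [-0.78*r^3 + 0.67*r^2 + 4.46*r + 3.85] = -2.34*r^2 + 1.34*r + 4.46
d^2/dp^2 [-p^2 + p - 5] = -2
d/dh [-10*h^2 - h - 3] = -20*h - 1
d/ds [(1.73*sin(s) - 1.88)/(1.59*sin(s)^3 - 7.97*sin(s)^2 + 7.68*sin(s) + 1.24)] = (-5.5014*sin(s)^3 + 22.7557*sin(s)^2 - 29.9672*sin(s) + 16.5836)*cos(s)/(2.5281*sin(s)^6 - 25.3446*sin(s)^5 + 87.9433*sin(s)^4 - 118.476*sin(s)^3 + 39.2168*sin(s)^2 + 19.0464*sin(s) + 1.5376)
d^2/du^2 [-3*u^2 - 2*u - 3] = -6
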